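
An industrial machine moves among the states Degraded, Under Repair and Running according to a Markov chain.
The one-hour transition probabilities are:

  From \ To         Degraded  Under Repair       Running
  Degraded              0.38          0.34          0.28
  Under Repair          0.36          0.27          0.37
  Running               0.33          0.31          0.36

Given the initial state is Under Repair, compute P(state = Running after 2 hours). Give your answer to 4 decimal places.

0.3339

Sum over the intermediate state after 1 hour:
P = P(Under Repair→Degraded)·P(Degraded→Running) + P(Under Repair→Under Repair)·P(Under Repair→Running) + P(Under Repair→Running)·P(Running→Running)
  = 0.36×0.28 + 0.27×0.37 + 0.37×0.36
  = 0.1008 + 0.0999 + 0.1332 = 0.3339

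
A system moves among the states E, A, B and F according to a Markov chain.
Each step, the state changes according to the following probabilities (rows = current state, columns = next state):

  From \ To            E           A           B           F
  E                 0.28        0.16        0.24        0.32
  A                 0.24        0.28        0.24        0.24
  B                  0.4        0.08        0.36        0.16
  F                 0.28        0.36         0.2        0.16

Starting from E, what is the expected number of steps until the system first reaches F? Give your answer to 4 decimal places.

Let t(s) be the expected number of steps to first reach F from state s, with t(F) = 0. Conditioning on the first step:
t(E) = 1 + 0.28·t(E) + 0.16·t(A) + 0.24·t(B)
t(A) = 1 + 0.24·t(E) + 0.28·t(A) + 0.24·t(B)
t(B) = 1 + 0.4·t(E) + 0.08·t(A) + 0.36·t(B)
Solving: t(E) = 3.7907, t(A) = 4.1353, t(B) = 4.4486.
Expected steps from E to F: 3.7907.

3.7907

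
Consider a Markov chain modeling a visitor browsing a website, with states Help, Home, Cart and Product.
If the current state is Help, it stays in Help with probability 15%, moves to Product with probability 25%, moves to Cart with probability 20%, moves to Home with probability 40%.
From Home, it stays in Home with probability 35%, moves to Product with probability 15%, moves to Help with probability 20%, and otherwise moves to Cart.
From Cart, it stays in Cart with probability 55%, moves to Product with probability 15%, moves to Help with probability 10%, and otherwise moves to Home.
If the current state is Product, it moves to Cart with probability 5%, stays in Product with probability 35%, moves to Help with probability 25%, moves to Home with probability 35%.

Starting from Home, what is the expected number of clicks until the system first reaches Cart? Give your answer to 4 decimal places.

Let t(s) be the expected number of clicks to first reach Cart from state s, with t(Cart) = 0. Conditioning on the first click:
t(Help) = 1 + 0.15·t(Help) + 0.4·t(Home) + 0.25·t(Product)
t(Home) = 1 + 0.2·t(Help) + 0.35·t(Home) + 0.15·t(Product)
t(Product) = 1 + 0.25·t(Help) + 0.35·t(Home) + 0.35·t(Product)
Solving: t(Help) = 4.9637, t(Home) = 4.4092, t(Product) = 5.8218.
Expected clicks from Home to Cart: 4.4092.

4.4092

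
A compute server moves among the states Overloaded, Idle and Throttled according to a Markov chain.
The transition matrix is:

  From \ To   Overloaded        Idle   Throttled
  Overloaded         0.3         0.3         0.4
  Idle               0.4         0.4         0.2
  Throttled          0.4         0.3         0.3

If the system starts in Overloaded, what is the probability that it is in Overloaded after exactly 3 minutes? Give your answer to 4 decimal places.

Propagate the distribution vector 3 minutes from Overloaded.
After 0 minutes: (1.0000, 0.0000, 0.0000)
After 1 minute: (0.3000, 0.3000, 0.4000)
After 2 minutes: (0.3700, 0.3300, 0.3000)
After 3 minutes: (0.3630, 0.3330, 0.3040)
P(in Overloaded after 3 minutes) = 0.3630

0.3630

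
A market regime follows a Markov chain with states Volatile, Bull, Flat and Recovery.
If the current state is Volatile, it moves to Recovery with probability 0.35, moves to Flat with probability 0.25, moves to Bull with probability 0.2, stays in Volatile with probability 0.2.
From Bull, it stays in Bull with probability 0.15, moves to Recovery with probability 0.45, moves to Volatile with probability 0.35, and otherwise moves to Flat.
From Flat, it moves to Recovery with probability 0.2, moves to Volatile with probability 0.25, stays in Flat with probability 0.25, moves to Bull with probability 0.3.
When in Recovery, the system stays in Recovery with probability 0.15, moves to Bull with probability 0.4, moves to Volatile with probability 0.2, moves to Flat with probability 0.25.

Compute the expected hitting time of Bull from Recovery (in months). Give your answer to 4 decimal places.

Let t(s) be the expected number of months to first reach Bull from state s, with t(Bull) = 0. Conditioning on the first month:
t(Volatile) = 1 + 0.2·t(Volatile) + 0.25·t(Flat) + 0.35·t(Recovery)
t(Flat) = 1 + 0.25·t(Volatile) + 0.25·t(Flat) + 0.2·t(Recovery)
t(Recovery) = 1 + 0.2·t(Volatile) + 0.25·t(Flat) + 0.15·t(Recovery)
Solving: t(Volatile) = 3.6090, t(Flat) = 3.3383, t(Recovery) = 3.0075.
Expected months from Recovery to Bull: 3.0075.

3.0075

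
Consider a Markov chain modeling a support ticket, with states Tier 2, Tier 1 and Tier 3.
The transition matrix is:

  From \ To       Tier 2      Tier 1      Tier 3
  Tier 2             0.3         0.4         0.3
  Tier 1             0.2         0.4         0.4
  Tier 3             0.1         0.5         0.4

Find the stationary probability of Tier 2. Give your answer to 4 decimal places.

0.1798

Let the stationary distribution be π with π = πP and π_1 + π_2 + π_3 = 1.
π_1 = 0.3·π_1 + 0.2·π_2 + 0.1·π_3
π_2 = 0.4·π_1 + 0.4·π_2 + 0.5·π_3
Solving with the normalization constraint gives π = (0.1798, 0.4382, 0.3820).
So the stationary probability of Tier 2 is 0.1798.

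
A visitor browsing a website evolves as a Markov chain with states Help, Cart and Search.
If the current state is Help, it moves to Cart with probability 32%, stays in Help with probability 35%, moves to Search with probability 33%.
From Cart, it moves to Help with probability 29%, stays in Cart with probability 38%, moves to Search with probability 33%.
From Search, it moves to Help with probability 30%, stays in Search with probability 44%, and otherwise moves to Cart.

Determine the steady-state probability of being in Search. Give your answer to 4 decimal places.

Let the stationary distribution be π with π = πP and π_1 + π_2 + π_3 = 1.
π_1 = 0.35·π_1 + 0.29·π_2 + 0.3·π_3
π_2 = 0.32·π_1 + 0.38·π_2 + 0.26·π_3
Solving with the normalization constraint gives π = (0.3125, 0.3168, 0.3708).
So the stationary probability of Search is 0.3708.

0.3708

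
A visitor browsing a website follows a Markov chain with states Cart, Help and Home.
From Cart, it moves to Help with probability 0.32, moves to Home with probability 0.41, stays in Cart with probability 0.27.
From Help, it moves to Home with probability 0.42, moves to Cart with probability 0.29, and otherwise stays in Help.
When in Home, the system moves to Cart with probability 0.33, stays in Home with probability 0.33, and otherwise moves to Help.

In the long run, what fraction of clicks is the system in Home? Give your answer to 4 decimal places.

Let the stationary distribution be π with π = πP and π_1 + π_2 + π_3 = 1.
π_1 = 0.27·π_1 + 0.29·π_2 + 0.33·π_3
π_2 = 0.32·π_1 + 0.29·π_2 + 0.34·π_3
Solving with the normalization constraint gives π = (0.2993, 0.3181, 0.3826).
So the stationary probability of Home is 0.3826.

0.3826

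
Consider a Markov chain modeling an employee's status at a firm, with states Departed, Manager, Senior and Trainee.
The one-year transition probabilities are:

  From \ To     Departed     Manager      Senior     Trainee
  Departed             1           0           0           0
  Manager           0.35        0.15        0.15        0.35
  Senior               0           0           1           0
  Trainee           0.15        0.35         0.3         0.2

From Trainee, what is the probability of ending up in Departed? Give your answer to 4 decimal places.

Let h(s) be the probability of absorption at Departed starting from transient state s. Then h(Departed) = 1 and h(Senior) = 0. By first-step analysis:
h(Manager) = 0.35·1 + 0.15·h(Manager) + 0.15·0 + 0.35·h(Trainee)
h(Trainee) = 0.15·1 + 0.35·h(Manager) + 0.3·0 + 0.2·h(Trainee)
Solving: h(Manager) = 0.5964, h(Trainee) = 0.4484.
Starting from Trainee, the probability is 0.4484.

0.4484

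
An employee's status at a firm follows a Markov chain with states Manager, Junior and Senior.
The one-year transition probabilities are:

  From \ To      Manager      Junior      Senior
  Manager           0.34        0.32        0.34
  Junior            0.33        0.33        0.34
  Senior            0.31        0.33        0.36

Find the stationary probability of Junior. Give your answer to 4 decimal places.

0.3267

Let the stationary distribution be π with π = πP and π_1 + π_2 + π_3 = 1.
π_1 = 0.34·π_1 + 0.33·π_2 + 0.31·π_3
π_2 = 0.32·π_1 + 0.33·π_2 + 0.33·π_3
Solving with the normalization constraint gives π = (0.3263, 0.3267, 0.3469).
So the stationary probability of Junior is 0.3267.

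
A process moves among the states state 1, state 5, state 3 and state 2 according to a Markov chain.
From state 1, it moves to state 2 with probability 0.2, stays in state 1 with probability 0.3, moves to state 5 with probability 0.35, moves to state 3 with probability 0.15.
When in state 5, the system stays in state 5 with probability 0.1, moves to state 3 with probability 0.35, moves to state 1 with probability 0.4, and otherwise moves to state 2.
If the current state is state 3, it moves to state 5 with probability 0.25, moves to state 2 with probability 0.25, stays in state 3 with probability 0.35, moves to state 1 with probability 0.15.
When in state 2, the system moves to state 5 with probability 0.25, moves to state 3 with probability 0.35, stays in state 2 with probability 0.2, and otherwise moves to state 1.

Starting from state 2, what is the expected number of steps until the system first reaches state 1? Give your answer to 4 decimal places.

Let t(s) be the expected number of steps to first reach state 1 from state s, with t(state 1) = 0. Conditioning on the first step:
t(state 5) = 1 + 0.1·t(state 5) + 0.35·t(state 3) + 0.15·t(state 2)
t(state 3) = 1 + 0.25·t(state 5) + 0.35·t(state 3) + 0.25·t(state 2)
t(state 2) = 1 + 0.25·t(state 5) + 0.35·t(state 3) + 0.2·t(state 2)
Solving: t(state 5) = 3.6556, t(state 3) = 4.6465, t(state 2) = 4.4252.
Expected steps from state 2 to state 1: 4.4252.

4.4252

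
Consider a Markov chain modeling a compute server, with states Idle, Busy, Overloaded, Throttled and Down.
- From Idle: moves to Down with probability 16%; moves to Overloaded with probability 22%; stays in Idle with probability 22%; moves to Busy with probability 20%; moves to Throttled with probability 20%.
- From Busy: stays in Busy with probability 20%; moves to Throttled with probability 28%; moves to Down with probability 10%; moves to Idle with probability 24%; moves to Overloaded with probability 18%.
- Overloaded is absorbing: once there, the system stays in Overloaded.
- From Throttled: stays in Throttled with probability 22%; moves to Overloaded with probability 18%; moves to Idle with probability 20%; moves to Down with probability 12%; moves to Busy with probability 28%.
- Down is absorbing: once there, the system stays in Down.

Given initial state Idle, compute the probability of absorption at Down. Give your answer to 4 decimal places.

Let h(s) be the probability of absorption at Down starting from transient state s. Then h(Down) = 1 and h(Overloaded) = 0. By first-step analysis:
h(Idle) = 0.22·h(Idle) + 0.2·h(Busy) + 0.22·0 + 0.2·h(Throttled) + 0.16·1
h(Busy) = 0.24·h(Idle) + 0.2·h(Busy) + 0.18·0 + 0.28·h(Throttled) + 0.1·1
h(Throttled) = 0.2·h(Idle) + 0.28·h(Busy) + 0.18·0 + 0.22·h(Throttled) + 0.12·1
Solving: h(Idle) = 0.4055, h(Busy) = 0.3853, h(Throttled) = 0.3961.
Starting from Idle, the probability is 0.4055.

0.4055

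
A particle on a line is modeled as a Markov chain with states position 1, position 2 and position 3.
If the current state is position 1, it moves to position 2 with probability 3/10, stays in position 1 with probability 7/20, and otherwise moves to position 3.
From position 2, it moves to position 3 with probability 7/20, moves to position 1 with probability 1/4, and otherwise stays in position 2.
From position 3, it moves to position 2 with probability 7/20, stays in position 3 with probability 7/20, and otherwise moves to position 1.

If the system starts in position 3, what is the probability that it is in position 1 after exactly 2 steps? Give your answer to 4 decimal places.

Sum over the intermediate state after 1 step:
P = P(position 3→position 1)·P(position 1→position 1) + P(position 3→position 2)·P(position 2→position 1) + P(position 3→position 3)·P(position 3→position 1)
  = 0.3×0.35 + 0.35×0.25 + 0.35×0.3
  = 0.1050 + 0.0875 + 0.1050 = 0.2975

0.2975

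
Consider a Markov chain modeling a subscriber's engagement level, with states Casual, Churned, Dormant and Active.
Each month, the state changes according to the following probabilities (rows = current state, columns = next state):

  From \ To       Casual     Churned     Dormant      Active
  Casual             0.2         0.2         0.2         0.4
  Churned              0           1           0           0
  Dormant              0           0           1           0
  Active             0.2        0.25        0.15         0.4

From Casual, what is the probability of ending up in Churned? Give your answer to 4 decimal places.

Let h(s) be the probability of absorption at Churned starting from transient state s. Then h(Churned) = 1 and h(Dormant) = 0. By first-step analysis:
h(Casual) = 0.2·h(Casual) + 0.2·1 + 0.2·0 + 0.4·h(Active)
h(Active) = 0.2·h(Casual) + 0.25·1 + 0.15·0 + 0.4·h(Active)
Solving: h(Casual) = 0.5500, h(Active) = 0.6000.
Starting from Casual, the probability is 0.5500.

0.5500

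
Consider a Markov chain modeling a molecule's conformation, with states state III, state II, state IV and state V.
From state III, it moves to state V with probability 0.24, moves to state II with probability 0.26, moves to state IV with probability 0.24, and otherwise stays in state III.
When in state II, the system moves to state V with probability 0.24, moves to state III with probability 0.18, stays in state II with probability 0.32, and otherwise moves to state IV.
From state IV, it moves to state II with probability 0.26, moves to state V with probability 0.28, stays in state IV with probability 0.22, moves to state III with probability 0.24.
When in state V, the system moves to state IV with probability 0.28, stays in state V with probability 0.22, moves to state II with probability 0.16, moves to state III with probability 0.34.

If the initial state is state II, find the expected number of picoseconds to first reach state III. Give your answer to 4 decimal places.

Let t(s) be the expected number of picoseconds to first reach state III from state s, with t(state III) = 0. Conditioning on the first picosecond:
t(state II) = 1 + 0.32·t(state II) + 0.26·t(state IV) + 0.24·t(state V)
t(state IV) = 1 + 0.26·t(state II) + 0.22·t(state IV) + 0.28·t(state V)
t(state V) = 1 + 0.16·t(state II) + 0.28·t(state IV) + 0.22·t(state V)
Solving: t(state II) = 4.2639, t(state IV) = 3.9920, t(state V) = 3.5897.
Expected picoseconds from state II to state III: 4.2639.

4.2639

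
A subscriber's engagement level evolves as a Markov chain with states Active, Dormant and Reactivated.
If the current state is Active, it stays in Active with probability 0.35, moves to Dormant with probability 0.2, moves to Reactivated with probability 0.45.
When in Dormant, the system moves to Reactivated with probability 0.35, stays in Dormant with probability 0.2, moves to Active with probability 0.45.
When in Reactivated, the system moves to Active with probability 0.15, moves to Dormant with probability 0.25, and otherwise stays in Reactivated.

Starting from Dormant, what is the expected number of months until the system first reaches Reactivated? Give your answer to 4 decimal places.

Let t(s) be the expected number of months to first reach Reactivated from state s, with t(Reactivated) = 0. Conditioning on the first month:
t(Active) = 1 + 0.35·t(Active) + 0.2·t(Dormant)
t(Dormant) = 1 + 0.45·t(Active) + 0.2·t(Dormant)
Solving: t(Active) = 2.3256, t(Dormant) = 2.5581.
Expected months from Dormant to Reactivated: 2.5581.

2.5581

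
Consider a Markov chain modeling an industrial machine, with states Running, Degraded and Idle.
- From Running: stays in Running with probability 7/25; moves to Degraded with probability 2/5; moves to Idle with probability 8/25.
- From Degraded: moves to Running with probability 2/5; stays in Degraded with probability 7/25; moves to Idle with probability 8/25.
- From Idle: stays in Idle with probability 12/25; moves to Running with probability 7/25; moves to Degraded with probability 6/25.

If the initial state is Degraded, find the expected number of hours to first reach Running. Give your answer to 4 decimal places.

Let t(s) be the expected number of hours to first reach Running from state s, with t(Running) = 0. Conditioning on the first hour:
t(Degraded) = 1 + 0.28·t(Degraded) + 0.32·t(Idle)
t(Idle) = 1 + 0.24·t(Degraded) + 0.48·t(Idle)
Solving: t(Degraded) = 2.8226, t(Idle) = 3.2258.
Expected hours from Degraded to Running: 2.8226.

2.8226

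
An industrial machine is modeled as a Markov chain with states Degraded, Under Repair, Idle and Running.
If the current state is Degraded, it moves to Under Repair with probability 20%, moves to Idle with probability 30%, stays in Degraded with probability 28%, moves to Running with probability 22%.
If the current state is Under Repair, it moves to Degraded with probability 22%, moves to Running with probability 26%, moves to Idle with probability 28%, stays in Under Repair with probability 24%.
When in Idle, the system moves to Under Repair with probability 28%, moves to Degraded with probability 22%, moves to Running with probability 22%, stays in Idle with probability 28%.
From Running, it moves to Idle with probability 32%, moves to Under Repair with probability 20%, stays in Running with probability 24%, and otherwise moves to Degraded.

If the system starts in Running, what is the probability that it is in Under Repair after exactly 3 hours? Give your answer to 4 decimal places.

0.2329

Propagate the distribution vector 3 hours from Running.
After 0 hours: (0.0000, 0.0000, 0.0000, 1.0000)
After 1 hour: (0.2400, 0.2000, 0.3200, 0.2400)
After 2 hours: (0.2392, 0.2336, 0.2944, 0.2328)
After 3 hours: (0.2390, 0.2329, 0.2941, 0.2340)
P(in Under Repair after 3 hours) = 0.2329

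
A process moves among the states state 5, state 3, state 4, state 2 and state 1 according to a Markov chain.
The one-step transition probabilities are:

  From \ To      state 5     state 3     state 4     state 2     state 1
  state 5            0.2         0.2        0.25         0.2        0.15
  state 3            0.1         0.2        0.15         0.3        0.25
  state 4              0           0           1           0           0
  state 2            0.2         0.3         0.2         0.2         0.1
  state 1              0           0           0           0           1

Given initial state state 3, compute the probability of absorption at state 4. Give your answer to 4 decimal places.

Let h(s) be the probability of absorption at state 4 starting from transient state s. Then h(state 4) = 1 and h(state 1) = 0. By first-step analysis:
h(state 5) = 0.2·h(state 5) + 0.2·h(state 3) + 0.25·1 + 0.2·h(state 2) + 0.15·0
h(state 3) = 0.1·h(state 5) + 0.2·h(state 3) + 0.15·1 + 0.3·h(state 2) + 0.25·0
h(state 2) = 0.2·h(state 5) + 0.3·h(state 3) + 0.2·1 + 0.2·h(state 2) + 0.1·0
Solving: h(state 5) = 0.5735, h(state 3) = 0.4733, h(state 2) = 0.5709.
Starting from state 3, the probability is 0.4733.

0.4733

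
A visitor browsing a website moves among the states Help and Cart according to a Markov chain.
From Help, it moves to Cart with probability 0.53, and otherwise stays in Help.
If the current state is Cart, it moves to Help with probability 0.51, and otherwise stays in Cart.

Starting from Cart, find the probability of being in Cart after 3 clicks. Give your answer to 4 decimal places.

Propagate the distribution vector 3 clicks from Cart.
After 0 clicks: (0.0000, 1.0000)
After 1 click: (0.5100, 0.4900)
After 2 clicks: (0.4896, 0.5104)
After 3 clicks: (0.4904, 0.5096)
P(in Cart after 3 clicks) = 0.5096

0.5096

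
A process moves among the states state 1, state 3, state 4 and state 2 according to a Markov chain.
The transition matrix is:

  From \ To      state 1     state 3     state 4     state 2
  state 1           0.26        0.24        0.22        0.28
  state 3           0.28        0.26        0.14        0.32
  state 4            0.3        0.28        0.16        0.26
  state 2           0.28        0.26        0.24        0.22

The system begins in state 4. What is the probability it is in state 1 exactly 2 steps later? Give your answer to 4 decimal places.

0.2772

Propagate the distribution vector 2 steps from state 4.
After 0 steps: (0.0000, 0.0000, 1.0000, 0.0000)
After 1 step: (0.3000, 0.2800, 0.1600, 0.2600)
After 2 steps: (0.2772, 0.2572, 0.1932, 0.2724)
P(in state 1 after 2 steps) = 0.2772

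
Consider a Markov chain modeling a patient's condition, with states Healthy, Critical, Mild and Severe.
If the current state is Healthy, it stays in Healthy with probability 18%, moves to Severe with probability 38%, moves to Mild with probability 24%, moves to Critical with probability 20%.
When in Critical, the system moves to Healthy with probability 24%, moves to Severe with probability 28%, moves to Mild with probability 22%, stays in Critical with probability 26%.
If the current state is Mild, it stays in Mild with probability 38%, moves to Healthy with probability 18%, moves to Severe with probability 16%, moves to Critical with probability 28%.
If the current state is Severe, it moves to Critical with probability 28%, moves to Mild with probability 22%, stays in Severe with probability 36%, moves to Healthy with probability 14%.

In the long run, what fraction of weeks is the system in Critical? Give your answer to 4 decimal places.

Let the stationary distribution be π with π = πP and π_1 + π_2 + π_3 + π_4 = 1.
π_1 = 0.18·π_1 + 0.24·π_2 + 0.18·π_3 + 0.14·π_4
π_2 = 0.2·π_1 + 0.26·π_2 + 0.28·π_3 + 0.28·π_4
π_3 = 0.24·π_1 + 0.22·π_2 + 0.38·π_3 + 0.22·π_4
Solving with the normalization constraint gives π = (0.1840, 0.2601, 0.2663, 0.2896).
So the stationary probability of Critical is 0.2601.

0.2601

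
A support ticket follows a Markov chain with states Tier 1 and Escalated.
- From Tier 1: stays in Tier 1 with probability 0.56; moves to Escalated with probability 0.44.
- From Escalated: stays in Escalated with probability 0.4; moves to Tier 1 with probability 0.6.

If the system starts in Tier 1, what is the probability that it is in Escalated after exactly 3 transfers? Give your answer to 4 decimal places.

Propagate the distribution vector 3 transfers from Tier 1.
After 0 transfers: (1.0000, 0.0000)
After 1 transfer: (0.5600, 0.4400)
After 2 transfers: (0.5776, 0.4224)
After 3 transfers: (0.5769, 0.4231)
P(in Escalated after 3 transfers) = 0.4231

0.4231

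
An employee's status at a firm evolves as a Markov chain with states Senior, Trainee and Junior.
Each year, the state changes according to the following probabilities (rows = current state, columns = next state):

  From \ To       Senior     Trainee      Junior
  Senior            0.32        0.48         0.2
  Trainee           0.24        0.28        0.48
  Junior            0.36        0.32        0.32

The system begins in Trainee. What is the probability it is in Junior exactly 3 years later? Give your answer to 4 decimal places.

Propagate the distribution vector 3 years from Trainee.
After 0 years: (0.0000, 1.0000, 0.0000)
After 1 year: (0.2400, 0.2800, 0.4800)
After 2 years: (0.3168, 0.3472, 0.3360)
After 3 years: (0.3057, 0.3568, 0.3375)
P(in Junior after 3 years) = 0.3375

0.3375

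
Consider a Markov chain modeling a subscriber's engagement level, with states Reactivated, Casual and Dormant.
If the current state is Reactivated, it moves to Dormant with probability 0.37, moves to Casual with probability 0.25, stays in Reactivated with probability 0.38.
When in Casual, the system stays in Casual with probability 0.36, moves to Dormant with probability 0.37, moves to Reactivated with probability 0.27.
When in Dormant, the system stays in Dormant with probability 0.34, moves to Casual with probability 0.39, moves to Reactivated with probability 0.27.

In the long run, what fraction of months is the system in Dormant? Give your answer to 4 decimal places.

Let the stationary distribution be π with π = πP and π_1 + π_2 + π_3 = 1.
π_1 = 0.38·π_1 + 0.27·π_2 + 0.27·π_3
π_2 = 0.25·π_1 + 0.36·π_2 + 0.39·π_3
Solving with the normalization constraint gives π = (0.3034, 0.3374, 0.3592).
So the stationary probability of Dormant is 0.3592.

0.3592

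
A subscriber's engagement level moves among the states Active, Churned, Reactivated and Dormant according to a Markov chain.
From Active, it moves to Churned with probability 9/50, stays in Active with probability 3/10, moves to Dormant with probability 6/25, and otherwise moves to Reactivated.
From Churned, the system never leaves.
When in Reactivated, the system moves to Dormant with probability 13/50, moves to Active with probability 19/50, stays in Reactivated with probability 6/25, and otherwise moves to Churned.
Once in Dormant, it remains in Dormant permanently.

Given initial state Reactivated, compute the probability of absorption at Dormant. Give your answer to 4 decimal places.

0.6419

Let h(s) be the probability of absorption at Dormant starting from transient state s. Then h(Dormant) = 1 and h(Churned) = 0. By first-step analysis:
h(Active) = 0.3·h(Active) + 0.18·0 + 0.28·h(Reactivated) + 0.24·1
h(Reactivated) = 0.38·h(Active) + 0.12·0 + 0.24·h(Reactivated) + 0.26·1
Solving: h(Active) = 0.5996, h(Reactivated) = 0.6419.
Starting from Reactivated, the probability is 0.6419.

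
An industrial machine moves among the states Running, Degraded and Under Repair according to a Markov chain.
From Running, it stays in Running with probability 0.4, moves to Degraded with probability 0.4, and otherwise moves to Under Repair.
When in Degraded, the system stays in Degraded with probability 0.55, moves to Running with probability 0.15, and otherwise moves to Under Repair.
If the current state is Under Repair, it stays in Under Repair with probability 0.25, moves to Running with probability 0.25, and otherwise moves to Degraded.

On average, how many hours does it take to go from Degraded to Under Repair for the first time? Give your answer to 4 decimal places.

Let t(s) be the expected number of hours to first reach Under Repair from state s, with t(Under Repair) = 0. Conditioning on the first hour:
t(Running) = 1 + 0.4·t(Running) + 0.4·t(Degraded)
t(Degraded) = 1 + 0.15·t(Running) + 0.55·t(Degraded)
Solving: t(Running) = 4.0476, t(Degraded) = 3.5714.
Expected hours from Degraded to Under Repair: 3.5714.

3.5714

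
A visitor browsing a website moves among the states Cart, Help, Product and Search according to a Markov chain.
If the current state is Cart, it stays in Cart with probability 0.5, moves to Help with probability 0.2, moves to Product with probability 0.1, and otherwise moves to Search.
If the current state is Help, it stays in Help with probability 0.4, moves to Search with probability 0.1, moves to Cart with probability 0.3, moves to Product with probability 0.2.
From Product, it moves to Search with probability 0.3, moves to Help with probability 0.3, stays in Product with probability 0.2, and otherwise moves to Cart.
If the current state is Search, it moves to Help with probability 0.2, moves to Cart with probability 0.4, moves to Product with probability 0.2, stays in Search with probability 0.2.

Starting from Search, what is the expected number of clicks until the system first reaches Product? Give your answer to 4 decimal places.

6.3158

Let t(s) be the expected number of clicks to first reach Product from state s, with t(Product) = 0. Conditioning on the first click:
t(Cart) = 1 + 0.5·t(Cart) + 0.2·t(Help) + 0.2·t(Search)
t(Help) = 1 + 0.3·t(Cart) + 0.4·t(Help) + 0.1·t(Search)
t(Search) = 1 + 0.4·t(Cart) + 0.2·t(Help) + 0.2·t(Search)
Solving: t(Cart) = 7.0175, t(Help) = 6.2281, t(Search) = 6.3158.
Expected clicks from Search to Product: 6.3158.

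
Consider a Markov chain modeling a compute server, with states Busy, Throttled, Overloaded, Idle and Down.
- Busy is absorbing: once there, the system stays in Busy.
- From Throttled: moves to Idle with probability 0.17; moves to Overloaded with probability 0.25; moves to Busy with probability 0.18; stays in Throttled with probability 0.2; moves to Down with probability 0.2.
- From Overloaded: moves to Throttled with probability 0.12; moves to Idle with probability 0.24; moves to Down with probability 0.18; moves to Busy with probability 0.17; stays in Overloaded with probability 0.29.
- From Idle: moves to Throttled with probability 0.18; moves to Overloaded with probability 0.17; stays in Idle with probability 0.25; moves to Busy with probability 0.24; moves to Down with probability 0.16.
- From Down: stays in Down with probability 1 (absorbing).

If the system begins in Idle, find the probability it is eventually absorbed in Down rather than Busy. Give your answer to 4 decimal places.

0.4429

Let h(s) be the probability of absorption at Down starting from transient state s. Then h(Down) = 1 and h(Busy) = 0. By first-step analysis:
h(Throttled) = 0.18·0 + 0.2·h(Throttled) + 0.25·h(Overloaded) + 0.17·h(Idle) + 0.2·1
h(Overloaded) = 0.17·0 + 0.12·h(Throttled) + 0.29·h(Overloaded) + 0.24·h(Idle) + 0.18·1
h(Idle) = 0.24·0 + 0.18·h(Throttled) + 0.17·h(Overloaded) + 0.25·h(Idle) + 0.16·1
Solving: h(Throttled) = 0.4963, h(Overloaded) = 0.4871, h(Idle) = 0.4429.
Starting from Idle, the probability is 0.4429.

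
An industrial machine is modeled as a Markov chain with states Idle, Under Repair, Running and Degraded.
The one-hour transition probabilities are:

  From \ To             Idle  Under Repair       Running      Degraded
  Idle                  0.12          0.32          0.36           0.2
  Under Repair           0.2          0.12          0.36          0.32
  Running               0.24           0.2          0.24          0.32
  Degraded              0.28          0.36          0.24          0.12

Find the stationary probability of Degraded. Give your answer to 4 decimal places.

Let the stationary distribution be π with π = πP and π_1 + π_2 + π_3 + π_4 = 1.
π_1 = 0.12·π_1 + 0.2·π_2 + 0.24·π_3 + 0.28·π_4
π_2 = 0.32·π_1 + 0.12·π_2 + 0.2·π_3 + 0.36·π_4
π_3 = 0.36·π_1 + 0.36·π_2 + 0.24·π_3 + 0.24·π_4
Solving with the normalization constraint gives π = (0.2143, 0.2453, 0.2952, 0.2452).
So the stationary probability of Degraded is 0.2452.

0.2452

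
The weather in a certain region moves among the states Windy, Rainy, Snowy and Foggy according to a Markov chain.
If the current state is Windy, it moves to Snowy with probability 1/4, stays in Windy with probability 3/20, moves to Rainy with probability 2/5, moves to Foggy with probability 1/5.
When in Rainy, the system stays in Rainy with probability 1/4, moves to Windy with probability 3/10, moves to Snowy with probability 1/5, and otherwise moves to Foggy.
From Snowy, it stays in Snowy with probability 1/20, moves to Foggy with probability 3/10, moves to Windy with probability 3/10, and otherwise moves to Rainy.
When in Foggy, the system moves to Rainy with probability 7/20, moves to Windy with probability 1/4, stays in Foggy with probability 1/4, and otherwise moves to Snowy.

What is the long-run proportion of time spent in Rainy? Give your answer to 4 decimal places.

Let the stationary distribution be π with π = πP and π_1 + π_2 + π_3 + π_4 = 1.
π_1 = 0.15·π_1 + 0.3·π_2 + 0.3·π_3 + 0.25·π_4
π_2 = 0.4·π_1 + 0.25·π_2 + 0.35·π_3 + 0.35·π_4
π_3 = 0.25·π_1 + 0.2·π_2 + 0.05·π_3 + 0.15·π_4
Solving with the normalization constraint gives π = (0.2502, 0.3296, 0.1741, 0.2462).
So the stationary probability of Rainy is 0.3296.

0.3296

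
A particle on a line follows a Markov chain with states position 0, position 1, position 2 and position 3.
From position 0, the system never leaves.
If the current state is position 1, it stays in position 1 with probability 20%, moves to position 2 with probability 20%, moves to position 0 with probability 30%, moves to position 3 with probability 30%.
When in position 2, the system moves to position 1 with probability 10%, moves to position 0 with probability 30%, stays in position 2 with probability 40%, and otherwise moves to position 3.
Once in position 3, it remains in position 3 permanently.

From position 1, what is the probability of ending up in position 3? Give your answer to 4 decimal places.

0.4783

Let h(s) be the probability of absorption at position 3 starting from transient state s. Then h(position 3) = 1 and h(position 0) = 0. By first-step analysis:
h(position 1) = 0.3·0 + 0.2·h(position 1) + 0.2·h(position 2) + 0.3·1
h(position 2) = 0.3·0 + 0.1·h(position 1) + 0.4·h(position 2) + 0.2·1
Solving: h(position 1) = 0.4783, h(position 2) = 0.4130.
Starting from position 1, the probability is 0.4783.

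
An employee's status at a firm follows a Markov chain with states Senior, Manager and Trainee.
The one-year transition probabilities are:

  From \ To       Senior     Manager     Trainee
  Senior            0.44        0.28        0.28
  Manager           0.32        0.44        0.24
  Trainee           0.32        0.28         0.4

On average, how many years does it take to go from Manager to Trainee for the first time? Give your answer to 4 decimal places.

Let t(s) be the expected number of years to first reach Trainee from state s, with t(Trainee) = 0. Conditioning on the first year:
t(Senior) = 1 + 0.44·t(Senior) + 0.28·t(Manager)
t(Manager) = 1 + 0.32·t(Senior) + 0.44·t(Manager)
Solving: t(Senior) = 3.7500, t(Manager) = 3.9286.
Expected years from Manager to Trainee: 3.9286.

3.9286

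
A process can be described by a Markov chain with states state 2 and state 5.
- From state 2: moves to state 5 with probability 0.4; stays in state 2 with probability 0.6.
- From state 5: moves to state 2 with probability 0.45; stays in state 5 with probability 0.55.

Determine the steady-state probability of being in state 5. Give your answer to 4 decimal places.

Let the stationary distribution be π with π = πP and π_1 + π_2 = 1.
π_1 = 0.6·π_1 + 0.45·π_2
Solving with the normalization constraint gives π = (0.5294, 0.4706).
So the stationary probability of state 5 is 0.4706.

0.4706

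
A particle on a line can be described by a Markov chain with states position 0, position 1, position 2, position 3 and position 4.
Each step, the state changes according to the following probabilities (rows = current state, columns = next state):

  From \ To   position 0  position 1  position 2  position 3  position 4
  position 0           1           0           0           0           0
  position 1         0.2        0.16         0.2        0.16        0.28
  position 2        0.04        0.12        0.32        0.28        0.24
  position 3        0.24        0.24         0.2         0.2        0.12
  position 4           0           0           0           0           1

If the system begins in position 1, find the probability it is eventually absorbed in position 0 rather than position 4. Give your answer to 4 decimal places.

0.4170

Let h(s) be the probability of absorption at position 0 starting from transient state s. Then h(position 0) = 1 and h(position 4) = 0. By first-step analysis:
h(position 1) = 0.2·1 + 0.16·h(position 1) + 0.2·h(position 2) + 0.16·h(position 3) + 0.28·0
h(position 2) = 0.04·1 + 0.12·h(position 1) + 0.32·h(position 2) + 0.28·h(position 3) + 0.24·0
h(position 3) = 0.24·1 + 0.24·h(position 1) + 0.2·h(position 2) + 0.2·h(position 3) + 0.12·0
Solving: h(position 1) = 0.4170, h(position 2) = 0.3427, h(position 3) = 0.5108.
Starting from position 1, the probability is 0.4170.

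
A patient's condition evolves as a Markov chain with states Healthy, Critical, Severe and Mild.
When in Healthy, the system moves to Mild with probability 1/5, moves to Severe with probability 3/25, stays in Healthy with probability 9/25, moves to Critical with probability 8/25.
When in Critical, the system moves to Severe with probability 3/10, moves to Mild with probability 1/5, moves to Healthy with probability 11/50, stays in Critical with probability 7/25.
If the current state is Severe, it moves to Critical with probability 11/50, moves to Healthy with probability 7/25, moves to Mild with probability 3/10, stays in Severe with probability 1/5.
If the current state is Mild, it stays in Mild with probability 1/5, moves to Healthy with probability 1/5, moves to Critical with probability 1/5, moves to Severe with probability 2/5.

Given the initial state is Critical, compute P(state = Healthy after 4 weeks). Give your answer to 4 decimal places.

Propagate the distribution vector 4 weeks from Critical.
After 0 weeks: (0.0000, 1.0000, 0.0000, 0.0000)
After 1 week: (0.2200, 0.2800, 0.3000, 0.2000)
After 2 weeks: (0.2648, 0.2548, 0.2504, 0.2300)
After 3 weeks: (0.2675, 0.2572, 0.2503, 0.2250)
After 4 weeks: (0.2680, 0.2577, 0.2493, 0.2250)
P(in Healthy after 4 weeks) = 0.2680

0.2680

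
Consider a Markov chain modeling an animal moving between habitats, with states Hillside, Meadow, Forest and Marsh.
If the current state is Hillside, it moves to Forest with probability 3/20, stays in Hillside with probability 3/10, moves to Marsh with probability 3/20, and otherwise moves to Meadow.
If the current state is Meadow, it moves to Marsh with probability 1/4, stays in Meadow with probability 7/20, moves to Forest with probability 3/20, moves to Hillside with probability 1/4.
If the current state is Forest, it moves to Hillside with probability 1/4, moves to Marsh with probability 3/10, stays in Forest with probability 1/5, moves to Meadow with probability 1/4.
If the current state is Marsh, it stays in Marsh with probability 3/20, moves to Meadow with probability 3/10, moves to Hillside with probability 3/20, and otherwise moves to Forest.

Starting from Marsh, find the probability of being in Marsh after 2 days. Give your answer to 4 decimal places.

Propagate the distribution vector 2 days from Marsh.
After 0 days: (0.0000, 0.0000, 0.0000, 1.0000)
After 1 day: (0.1500, 0.3000, 0.4000, 0.1500)
After 2 days: (0.2425, 0.3100, 0.2075, 0.2400)
P(in Marsh after 2 days) = 0.2400

0.2400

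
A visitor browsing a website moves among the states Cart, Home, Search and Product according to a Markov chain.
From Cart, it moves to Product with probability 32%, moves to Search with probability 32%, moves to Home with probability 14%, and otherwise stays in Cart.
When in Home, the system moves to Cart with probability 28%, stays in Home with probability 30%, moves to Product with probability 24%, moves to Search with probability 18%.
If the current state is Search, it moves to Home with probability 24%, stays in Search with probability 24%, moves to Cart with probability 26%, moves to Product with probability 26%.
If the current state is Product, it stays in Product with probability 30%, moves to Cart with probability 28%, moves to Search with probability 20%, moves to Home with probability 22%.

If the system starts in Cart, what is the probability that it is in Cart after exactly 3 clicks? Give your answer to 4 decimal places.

0.2596

Propagate the distribution vector 3 clicks from Cart.
After 0 clicks: (1.0000, 0.0000, 0.0000, 0.0000)
After 1 click: (0.2200, 0.1400, 0.3200, 0.3200)
After 2 clicks: (0.2604, 0.2200, 0.2364, 0.2832)
After 3 clicks: (0.2596, 0.2215, 0.2363, 0.2826)
P(in Cart after 3 clicks) = 0.2596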